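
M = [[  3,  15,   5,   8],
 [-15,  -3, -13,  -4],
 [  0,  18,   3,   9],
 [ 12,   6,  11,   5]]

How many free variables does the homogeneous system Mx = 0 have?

Row reduce to echelon form.
R2 ← R2 + (5)·R1: [0, 72, 12, 36]
R4 ← R4 − (4)·R1: [0, -54, -9, -27]
R3 ← R3 − (1/4)·R2: [0, 0, 0, 0]
R4 ← R4 + (3/4)·R2: [0, 0, 0, 0]
2 nonzero rows, so rank(M) = 2.
M has 4 columns; by rank–nullity, nullity = 4 − 2 = 2.

2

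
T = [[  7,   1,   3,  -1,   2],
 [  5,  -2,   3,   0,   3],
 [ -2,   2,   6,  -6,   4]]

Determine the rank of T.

3

Row reduce to echelon form.
R2 ← R2 − (5/7)·R1: [0, -19/7, 6/7, 5/7, 11/7]
R3 ← R3 + (2/7)·R1: [0, 16/7, 48/7, -44/7, 32/7]
R3 ← R3 + (16/19)·R2: [0, 0, 144/19, -108/19, 112/19]
Echelon form has 3 nonzero rows, so rank(T) = 3.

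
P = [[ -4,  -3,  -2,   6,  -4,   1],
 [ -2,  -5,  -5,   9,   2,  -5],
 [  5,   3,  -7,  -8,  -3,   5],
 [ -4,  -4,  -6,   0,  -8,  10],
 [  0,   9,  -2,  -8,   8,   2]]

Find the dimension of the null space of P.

1

Row reduce to echelon form.
R2 ← R2 − (1/2)·R1: [0, -7/2, -4, 6, 4, -11/2]
R3 ← R3 + (5/4)·R1: [0, -3/4, -19/2, -1/2, -8, 25/4]
R4 ← R4 − R1: [0, -1, -4, -6, -4, 9]
R3 ← R3 − (3/14)·R2: [0, 0, -121/14, -25/14, -62/7, 52/7]
R4 ← R4 − (2/7)·R2: [0, 0, -20/7, -54/7, -36/7, 74/7]
R5 ← R5 + (18/7)·R2: [0, 0, -86/7, 52/7, 128/7, -85/7]
R4 ← R4 − (40/121)·R3: [0, 0, 0, -862/121, -268/121, 982/121]
R5 ← R5 − (172/121)·R3: [0, 0, 0, 1206/121, 3736/121, -2747/121]
R5 ← R5 + (603/431)·R4: [0, 0, 0, 0, 11972/431, -4891/431]
5 nonzero rows, so rank(P) = 5.
P has 6 columns; by rank–nullity, nullity = 6 − 5 = 1.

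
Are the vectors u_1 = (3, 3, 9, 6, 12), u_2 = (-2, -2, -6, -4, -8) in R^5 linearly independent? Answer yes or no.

no

Form the matrix with these vectors as rows and row reduce.
R2 ← R2 + (2/3)·R1: [0, 0, 0, 0, 0]
1 nonzero row, so the 2 vectors span a space of dimension 1.
Since 1 < 2, the vectors are linearly dependent.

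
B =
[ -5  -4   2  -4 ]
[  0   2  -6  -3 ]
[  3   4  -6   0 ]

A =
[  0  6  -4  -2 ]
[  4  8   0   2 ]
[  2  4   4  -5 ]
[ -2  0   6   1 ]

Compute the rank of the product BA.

2

First compute BA:
[[ -4, -54,   4, -12],
 [  2,  -8, -42,  31],
 [  4,  26, -36,  32]]
Now row reduce the product.
R2 ← R2 + (1/2)·R1: [0, -35, -40, 25]
R3 ← R3 + R1: [0, -28, -32, 20]
R3 ← R3 − (4/5)·R2: [0, 0, 0, 0]
2 nonzero rows, so rank(BA) = 2.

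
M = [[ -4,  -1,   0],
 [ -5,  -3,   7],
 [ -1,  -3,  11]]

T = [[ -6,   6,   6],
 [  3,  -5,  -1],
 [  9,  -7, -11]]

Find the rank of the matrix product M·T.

2

First compute MT:
[[ 21, -19, -23],
 [ 84, -64, -104],
 [ 96, -68, -124]]
Now row reduce the product.
R2 ← R2 − (4)·R1: [0, 12, -12]
R3 ← R3 − (32/7)·R1: [0, 132/7, -132/7]
R3 ← R3 − (11/7)·R2: [0, 0, 0]
2 nonzero rows, so rank(MT) = 2.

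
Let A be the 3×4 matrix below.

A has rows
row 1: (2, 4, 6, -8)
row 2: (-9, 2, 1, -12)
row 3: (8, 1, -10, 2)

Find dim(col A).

Row reduce to echelon form.
R2 ← R2 + (9/2)·R1: [0, 20, 28, -48]
R3 ← R3 − (4)·R1: [0, -15, -34, 34]
R3 ← R3 + (3/4)·R2: [0, 0, -13, -2]
Echelon form has 3 nonzero rows, so rank(A) = 3.
The column space has dimension equal to the rank: 3.

3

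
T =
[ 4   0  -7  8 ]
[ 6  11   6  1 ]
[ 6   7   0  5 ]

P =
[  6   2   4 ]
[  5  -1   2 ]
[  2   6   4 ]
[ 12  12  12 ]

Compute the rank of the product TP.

2

First compute TP:
[[106,  62,  84],
 [115,  49,  82],
 [131,  65,  98]]
Now row reduce the product.
R2 ← R2 − (115/106)·R1: [0, -968/53, -484/53]
R3 ← R3 − (131/106)·R1: [0, -616/53, -308/53]
R3 ← R3 − (7/11)·R2: [0, 0, 0]
2 nonzero rows, so rank(TP) = 2.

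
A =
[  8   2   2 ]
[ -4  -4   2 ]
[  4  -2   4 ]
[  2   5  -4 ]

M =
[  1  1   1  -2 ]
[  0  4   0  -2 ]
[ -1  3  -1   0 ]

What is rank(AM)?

First compute AM:
[[  6,  22,   6, -20],
 [ -6, -14,  -6,  16],
 [  0,   8,   0,  -4],
 [  6,  10,   6, -14]]
Now row reduce the product.
R2 ← R2 + R1: [0, 8, 0, -4]
R4 ← R4 − R1: [0, -12, 0, 6]
R3 ← R3 − R2: [0, 0, 0, 0]
R4 ← R4 + (3/2)·R2: [0, 0, 0, 0]
2 nonzero rows, so rank(AM) = 2.

2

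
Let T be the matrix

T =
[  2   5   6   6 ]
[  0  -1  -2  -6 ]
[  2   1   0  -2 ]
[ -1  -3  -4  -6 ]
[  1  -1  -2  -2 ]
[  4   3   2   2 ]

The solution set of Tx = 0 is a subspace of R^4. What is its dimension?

Row reduce to echelon form.
R3 ← R3 − R1: [0, -4, -6, -8]
R4 ← R4 + (1/2)·R1: [0, -1/2, -1, -3]
R5 ← R5 − (1/2)·R1: [0, -7/2, -5, -5]
R6 ← R6 − (2)·R1: [0, -7, -10, -10]
R3 ← R3 − (4)·R2: [0, 0, 2, 16]
R4 ← R4 − (1/2)·R2: [0, 0, 0, 0]
R5 ← R5 − (7/2)·R2: [0, 0, 2, 16]
R6 ← R6 − (7)·R2: [0, 0, 4, 32]
R5 ← R5 − R3: [0, 0, 0, 0]
R6 ← R6 − (2)·R3: [0, 0, 0, 0]
3 nonzero rows, so rank(T) = 3.
T has 4 columns; by rank–nullity, nullity = 4 − 3 = 1.

1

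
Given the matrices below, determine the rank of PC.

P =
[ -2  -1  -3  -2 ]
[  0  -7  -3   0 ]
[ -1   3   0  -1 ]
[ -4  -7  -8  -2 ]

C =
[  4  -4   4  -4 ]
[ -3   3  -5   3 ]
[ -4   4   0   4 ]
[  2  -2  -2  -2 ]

First compute PC:
[[  3,  -3,   1,  -3],
 [ 33, -33,  35, -33],
 [-15,  15, -17,  15],
 [ 33, -33,  23, -33]]
Now row reduce the product.
R2 ← R2 − (11)·R1: [0, 0, 24, 0]
R3 ← R3 + (5)·R1: [0, 0, -12, 0]
R4 ← R4 − (11)·R1: [0, 0, 12, 0]
R3 ← R3 + (1/2)·R2: [0, 0, 0, 0]
R4 ← R4 − (1/2)·R2: [0, 0, 0, 0]
2 nonzero rows, so rank(PC) = 2.

2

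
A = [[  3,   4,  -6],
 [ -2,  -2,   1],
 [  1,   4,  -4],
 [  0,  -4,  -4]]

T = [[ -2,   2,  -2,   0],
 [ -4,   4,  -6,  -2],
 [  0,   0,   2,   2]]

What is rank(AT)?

First compute AT:
[[-22,  22, -42, -20],
 [ 12, -12,  18,   6],
 [-18,  18, -34, -16],
 [ 16, -16,  16,   0]]
Now row reduce the product.
R2 ← R2 + (6/11)·R1: [0, 0, -54/11, -54/11]
R3 ← R3 − (9/11)·R1: [0, 0, 4/11, 4/11]
R4 ← R4 + (8/11)·R1: [0, 0, -160/11, -160/11]
R3 ← R3 + (2/27)·R2: [0, 0, 0, 0]
R4 ← R4 − (80/27)·R2: [0, 0, 0, 0]
2 nonzero rows, so rank(AT) = 2.

2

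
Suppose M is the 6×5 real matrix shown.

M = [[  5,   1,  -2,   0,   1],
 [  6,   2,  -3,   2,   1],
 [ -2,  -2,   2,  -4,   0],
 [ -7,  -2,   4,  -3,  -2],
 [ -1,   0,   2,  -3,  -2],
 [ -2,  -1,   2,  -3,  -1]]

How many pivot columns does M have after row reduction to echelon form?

Row reduce to echelon form.
R2 ← R2 − (6/5)·R1: [0, 4/5, -3/5, 2, -1/5]
R3 ← R3 + (2/5)·R1: [0, -8/5, 6/5, -4, 2/5]
R4 ← R4 + (7/5)·R1: [0, -3/5, 6/5, -3, -3/5]
R5 ← R5 + (1/5)·R1: [0, 1/5, 8/5, -3, -9/5]
R6 ← R6 + (2/5)·R1: [0, -3/5, 6/5, -3, -3/5]
R3 ← R3 + (2)·R2: [0, 0, 0, 0, 0]
R4 ← R4 + (3/4)·R2: [0, 0, 3/4, -3/2, -3/4]
R5 ← R5 − (1/4)·R2: [0, 0, 7/4, -7/2, -7/4]
R6 ← R6 + (3/4)·R2: [0, 0, 3/4, -3/2, -3/4]
Swap R3 ↔ R4
R5 ← R5 − (7/3)·R3: [0, 0, 0, 0, 0]
R6 ← R6 − R3: [0, 0, 0, 0, 0]
Echelon form has 3 nonzero rows, so rank(M) = 3.
Each nonzero row contributes one pivot column: 3 pivot columns.

3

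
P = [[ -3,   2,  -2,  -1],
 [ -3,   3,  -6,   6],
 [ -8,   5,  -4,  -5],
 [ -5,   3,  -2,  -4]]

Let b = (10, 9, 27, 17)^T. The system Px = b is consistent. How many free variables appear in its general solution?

Row reduce the augmented matrix [P | b].
R2 ← R2 − R1: [0, 1, -4, 7, -1]
R3 ← R3 − (8/3)·R1: [0, -1/3, 4/3, -7/3, 1/3]
R4 ← R4 − (5/3)·R1: [0, -1/3, 4/3, -7/3, 1/3]
R3 ← R3 + (1/3)·R2: [0, 0, 0, 0, 0]
R4 ← R4 + (1/3)·R2: [0, 0, 0, 0, 0]
The echelon form has 2 nonzero rows, and every pivot lies in the first 4 columns, so rank(P) = rank([P|b]) = 2.
The system is consistent.
Free variables = (unknowns) − (rank) = 4 − 2 = 2.

2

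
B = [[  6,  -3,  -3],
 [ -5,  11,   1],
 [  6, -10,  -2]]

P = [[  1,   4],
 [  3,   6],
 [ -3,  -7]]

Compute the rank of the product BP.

First compute BP:
[[  6,  27],
 [ 25,  39],
 [-18, -22]]
Now row reduce the product.
R2 ← R2 − (25/6)·R1: [0, -147/2]
R3 ← R3 + (3)·R1: [0, 59]
R3 ← R3 + (118/147)·R2: [0, 0]
2 nonzero rows, so rank(BP) = 2.

2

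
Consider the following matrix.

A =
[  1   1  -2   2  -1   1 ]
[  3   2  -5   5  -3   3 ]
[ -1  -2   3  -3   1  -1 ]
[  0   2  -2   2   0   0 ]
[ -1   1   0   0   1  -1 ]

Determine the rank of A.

2

Row reduce to echelon form.
R2 ← R2 − (3)·R1: [0, -1, 1, -1, 0, 0]
R3 ← R3 + R1: [0, -1, 1, -1, 0, 0]
R5 ← R5 + R1: [0, 2, -2, 2, 0, 0]
R3 ← R3 − R2: [0, 0, 0, 0, 0, 0]
R4 ← R4 + (2)·R2: [0, 0, 0, 0, 0, 0]
R5 ← R5 + (2)·R2: [0, 0, 0, 0, 0, 0]
Echelon form has 2 nonzero rows, so rank(A) = 2.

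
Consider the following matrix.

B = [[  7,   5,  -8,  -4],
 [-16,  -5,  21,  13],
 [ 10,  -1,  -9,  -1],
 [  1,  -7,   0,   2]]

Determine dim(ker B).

Row reduce to echelon form.
R2 ← R2 + (16/7)·R1: [0, 45/7, 19/7, 27/7]
R3 ← R3 − (10/7)·R1: [0, -57/7, 17/7, 33/7]
R4 ← R4 − (1/7)·R1: [0, -54/7, 8/7, 18/7]
R3 ← R3 + (19/15)·R2: [0, 0, 88/15, 48/5]
R4 ← R4 + (6/5)·R2: [0, 0, 22/5, 36/5]
R4 ← R4 − (3/4)·R3: [0, 0, 0, 0]
3 nonzero rows, so rank(B) = 3.
B has 4 columns; by rank–nullity, nullity = 4 − 3 = 1.

1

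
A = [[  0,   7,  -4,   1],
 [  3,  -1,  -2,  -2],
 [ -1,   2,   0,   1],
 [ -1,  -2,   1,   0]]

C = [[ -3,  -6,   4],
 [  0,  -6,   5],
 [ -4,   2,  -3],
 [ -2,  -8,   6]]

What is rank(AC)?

2

First compute AC:
[[ 14, -58,  53],
 [  3,   0,   1],
 [  1, -14,  12],
 [ -1,  20, -17]]
Now row reduce the product.
R2 ← R2 − (3/14)·R1: [0, 87/7, -145/14]
R3 ← R3 − (1/14)·R1: [0, -69/7, 115/14]
R4 ← R4 + (1/14)·R1: [0, 111/7, -185/14]
R3 ← R3 + (23/29)·R2: [0, 0, 0]
R4 ← R4 − (37/29)·R2: [0, 0, 0]
2 nonzero rows, so rank(AC) = 2.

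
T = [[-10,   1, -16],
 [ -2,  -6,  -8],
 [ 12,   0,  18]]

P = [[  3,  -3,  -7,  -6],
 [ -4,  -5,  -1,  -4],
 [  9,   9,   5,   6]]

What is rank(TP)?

3

First compute TP:
[[-178, -119, -11, -40],
 [-54, -36, -20, -12],
 [198, 126,   6,  36]]
Now row reduce the product.
R2 ← R2 − (27/89)·R1: [0, 9/89, -1483/89, 12/89]
R3 ← R3 + (99/89)·R1: [0, -567/89, -555/89, -756/89]
R3 ← R3 + (63)·R2: [0, 0, -1056, 0]
3 nonzero rows, so rank(TP) = 3.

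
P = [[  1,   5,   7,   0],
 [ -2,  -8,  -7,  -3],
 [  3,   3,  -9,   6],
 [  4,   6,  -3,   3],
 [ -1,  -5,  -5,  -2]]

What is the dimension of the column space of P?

Row reduce to echelon form.
R2 ← R2 + (2)·R1: [0, 2, 7, -3]
R3 ← R3 − (3)·R1: [0, -12, -30, 6]
R4 ← R4 − (4)·R1: [0, -14, -31, 3]
R5 ← R5 + R1: [0, 0, 2, -2]
R3 ← R3 + (6)·R2: [0, 0, 12, -12]
R4 ← R4 + (7)·R2: [0, 0, 18, -18]
R4 ← R4 − (3/2)·R3: [0, 0, 0, 0]
R5 ← R5 − (1/6)·R3: [0, 0, 0, 0]
Echelon form has 3 nonzero rows, so rank(P) = 3.
The column space has dimension equal to the rank: 3.

3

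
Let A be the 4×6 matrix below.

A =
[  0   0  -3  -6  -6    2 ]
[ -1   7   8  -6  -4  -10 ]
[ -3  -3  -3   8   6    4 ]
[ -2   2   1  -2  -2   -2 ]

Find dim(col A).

3

Row reduce to echelon form.
Swap R1 ↔ R2
R3 ← R3 − (3)·R1: [0, -24, -27, 26, 18, 34]
R4 ← R4 − (2)·R1: [0, -12, -15, 10, 6, 18]
Swap R2 ↔ R3
R4 ← R4 − (1/2)·R2: [0, 0, -3/2, -3, -3, 1]
R4 ← R4 − (1/2)·R3: [0, 0, 0, 0, 0, 0]
Echelon form has 3 nonzero rows, so rank(A) = 3.
The column space has dimension equal to the rank: 3.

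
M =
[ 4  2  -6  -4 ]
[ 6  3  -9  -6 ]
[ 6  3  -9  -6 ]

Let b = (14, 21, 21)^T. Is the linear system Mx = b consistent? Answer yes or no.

yes

Row reduce the augmented matrix [M | b].
R2 ← R2 − (3/2)·R1: [0, 0, 0, 0, 0]
R3 ← R3 − (3/2)·R1: [0, 0, 0, 0, 0]
The echelon form has 1 nonzero rows, and every pivot lies in the first 4 columns, so rank(M) = rank([M|b]) = 1.
The system is consistent.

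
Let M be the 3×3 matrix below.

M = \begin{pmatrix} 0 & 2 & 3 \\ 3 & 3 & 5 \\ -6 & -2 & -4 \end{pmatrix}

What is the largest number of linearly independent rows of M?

Row reduce to echelon form.
Swap R1 ↔ R2
R3 ← R3 + (2)·R1: [0, 4, 6]
R3 ← R3 − (2)·R2: [0, 0, 0]
Echelon form has 2 nonzero rows, so rank(M) = 2.
The rank gives the maximum number of linearly independent rows: 2.

2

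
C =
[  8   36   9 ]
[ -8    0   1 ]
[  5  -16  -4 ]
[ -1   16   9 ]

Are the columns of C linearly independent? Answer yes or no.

Row reduce C to echelon form.
R2 ← R2 + R1: [0, 36, 10]
R3 ← R3 − (5/8)·R1: [0, -77/2, -77/8]
R4 ← R4 + (1/8)·R1: [0, 41/2, 81/8]
R3 ← R3 + (77/72)·R2: [0, 0, 77/72]
R4 ← R4 − (41/72)·R2: [0, 0, 319/72]
R4 ← R4 − (29/7)·R3: [0, 0, 0]
3 pivots among 3 columns.
Every column is a pivot column, so the columns are linearly independent.

yes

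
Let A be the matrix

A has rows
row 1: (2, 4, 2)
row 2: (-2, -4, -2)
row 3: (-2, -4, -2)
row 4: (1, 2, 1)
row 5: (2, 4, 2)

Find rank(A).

Row reduce to echelon form.
R2 ← R2 + R1: [0, 0, 0]
R3 ← R3 + R1: [0, 0, 0]
R4 ← R4 − (1/2)·R1: [0, 0, 0]
R5 ← R5 − R1: [0, 0, 0]
Echelon form has 1 nonzero row, so rank(A) = 1.

1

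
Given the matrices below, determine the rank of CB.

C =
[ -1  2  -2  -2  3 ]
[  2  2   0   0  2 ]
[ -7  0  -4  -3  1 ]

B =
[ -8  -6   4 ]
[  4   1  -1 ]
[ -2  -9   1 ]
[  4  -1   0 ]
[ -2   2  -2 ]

First compute CB:
[[  6,  34, -14],
 [-12,  -6,   2],
 [ 50,  83, -34]]
Now row reduce the product.
R2 ← R2 + (2)·R1: [0, 62, -26]
R3 ← R3 − (25/3)·R1: [0, -601/3, 248/3]
R3 ← R3 + (601/186)·R2: [0, 0, -125/93]
3 nonzero rows, so rank(CB) = 3.

3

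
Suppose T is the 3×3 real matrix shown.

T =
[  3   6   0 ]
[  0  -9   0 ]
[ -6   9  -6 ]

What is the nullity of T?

Row reduce to echelon form.
R3 ← R3 + (2)·R1: [0, 21, -6]
R3 ← R3 + (7/3)·R2: [0, 0, -6]
3 nonzero rows, so rank(T) = 3.
T has 3 columns; by rank–nullity, nullity = 3 − 3 = 0.

0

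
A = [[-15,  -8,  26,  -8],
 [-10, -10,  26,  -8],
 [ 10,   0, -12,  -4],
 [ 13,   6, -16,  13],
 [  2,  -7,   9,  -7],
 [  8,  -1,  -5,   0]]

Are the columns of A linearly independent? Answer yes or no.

no

Row reduce A to echelon form.
R2 ← R2 − (2/3)·R1: [0, -14/3, 26/3, -8/3]
R3 ← R3 + (2/3)·R1: [0, -16/3, 16/3, -28/3]
R4 ← R4 + (13/15)·R1: [0, -14/15, 98/15, 91/15]
R5 ← R5 + (2/15)·R1: [0, -121/15, 187/15, -121/15]
R6 ← R6 + (8/15)·R1: [0, -79/15, 133/15, -64/15]
R3 ← R3 − (8/7)·R2: [0, 0, -32/7, -44/7]
R4 ← R4 − (1/5)·R2: [0, 0, 24/5, 33/5]
R5 ← R5 − (121/70)·R2: [0, 0, -88/35, -121/35]
R6 ← R6 − (79/70)·R2: [0, 0, -32/35, -44/35]
R4 ← R4 + (21/20)·R3: [0, 0, 0, 0]
R5 ← R5 − (11/20)·R3: [0, 0, 0, 0]
R6 ← R6 − (1/5)·R3: [0, 0, 0, 0]
3 pivots among 4 columns.
Only 3 < 4 pivot columns, so the columns are linearly dependent.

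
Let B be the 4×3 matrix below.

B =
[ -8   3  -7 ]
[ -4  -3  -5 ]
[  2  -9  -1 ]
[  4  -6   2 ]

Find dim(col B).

Row reduce to echelon form.
R2 ← R2 − (1/2)·R1: [0, -9/2, -3/2]
R3 ← R3 + (1/4)·R1: [0, -33/4, -11/4]
R4 ← R4 + (1/2)·R1: [0, -9/2, -3/2]
R3 ← R3 − (11/6)·R2: [0, 0, 0]
R4 ← R4 − R2: [0, 0, 0]
Echelon form has 2 nonzero rows, so rank(B) = 2.
The column space has dimension equal to the rank: 2.

2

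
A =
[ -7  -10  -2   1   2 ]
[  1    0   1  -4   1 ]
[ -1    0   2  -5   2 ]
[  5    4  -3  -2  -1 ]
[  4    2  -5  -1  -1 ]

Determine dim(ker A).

1

Row reduce to echelon form.
R2 ← R2 + (1/7)·R1: [0, -10/7, 5/7, -27/7, 9/7]
R3 ← R3 − (1/7)·R1: [0, 10/7, 16/7, -36/7, 12/7]
R4 ← R4 + (5/7)·R1: [0, -22/7, -31/7, -9/7, 3/7]
R5 ← R5 + (4/7)·R1: [0, -26/7, -43/7, -3/7, 1/7]
R3 ← R3 + R2: [0, 0, 3, -9, 3]
R4 ← R4 − (11/5)·R2: [0, 0, -6, 36/5, -12/5]
R5 ← R5 − (13/5)·R2: [0, 0, -8, 48/5, -16/5]
R4 ← R4 + (2)·R3: [0, 0, 0, -54/5, 18/5]
R5 ← R5 + (8/3)·R3: [0, 0, 0, -72/5, 24/5]
R5 ← R5 − (4/3)·R4: [0, 0, 0, 0, 0]
4 nonzero rows, so rank(A) = 4.
A has 5 columns; by rank–nullity, nullity = 5 − 4 = 1.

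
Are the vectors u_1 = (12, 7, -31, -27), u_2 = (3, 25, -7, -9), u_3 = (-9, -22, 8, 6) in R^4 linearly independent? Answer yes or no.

Form the matrix with these vectors as rows and row reduce.
R2 ← R2 − (1/4)·R1: [0, 93/4, 3/4, -9/4]
R3 ← R3 + (3/4)·R1: [0, -67/4, -61/4, -57/4]
R3 ← R3 + (67/93)·R2: [0, 0, -456/31, -492/31]
3 nonzero rows, so the 3 vectors span a space of dimension 3.
Since 3 = 3, the vectors are linearly independent.

yes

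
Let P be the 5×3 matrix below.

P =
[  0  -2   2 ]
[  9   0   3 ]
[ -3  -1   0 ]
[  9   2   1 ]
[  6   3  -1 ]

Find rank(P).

Row reduce to echelon form.
Swap R1 ↔ R2
R3 ← R3 + (1/3)·R1: [0, -1, 1]
R4 ← R4 − R1: [0, 2, -2]
R5 ← R5 − (2/3)·R1: [0, 3, -3]
R3 ← R3 − (1/2)·R2: [0, 0, 0]
R4 ← R4 + R2: [0, 0, 0]
R5 ← R5 + (3/2)·R2: [0, 0, 0]
Echelon form has 2 nonzero rows, so rank(P) = 2.

2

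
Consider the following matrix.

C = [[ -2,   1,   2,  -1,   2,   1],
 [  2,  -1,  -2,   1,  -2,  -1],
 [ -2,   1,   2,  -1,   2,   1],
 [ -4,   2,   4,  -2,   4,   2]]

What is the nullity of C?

5

Row reduce to echelon form.
R2 ← R2 + R1: [0, 0, 0, 0, 0, 0]
R3 ← R3 − R1: [0, 0, 0, 0, 0, 0]
R4 ← R4 − (2)·R1: [0, 0, 0, 0, 0, 0]
1 nonzero row, so rank(C) = 1.
C has 6 columns; by rank–nullity, nullity = 6 − 1 = 5.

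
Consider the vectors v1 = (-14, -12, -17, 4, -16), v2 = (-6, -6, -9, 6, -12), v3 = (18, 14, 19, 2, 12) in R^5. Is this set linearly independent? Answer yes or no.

Form the matrix with these vectors as rows and row reduce.
R2 ← R2 − (3/7)·R1: [0, -6/7, -12/7, 30/7, -36/7]
R3 ← R3 + (9/7)·R1: [0, -10/7, -20/7, 50/7, -60/7]
R3 ← R3 − (5/3)·R2: [0, 0, 0, 0, 0]
2 nonzero rows, so the 3 vectors span a space of dimension 2.
Since 2 < 3, the vectors are linearly dependent.

no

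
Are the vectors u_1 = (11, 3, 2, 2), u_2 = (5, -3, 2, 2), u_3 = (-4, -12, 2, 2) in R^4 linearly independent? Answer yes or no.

no

Form the matrix with these vectors as rows and row reduce.
R2 ← R2 − (5/11)·R1: [0, -48/11, 12/11, 12/11]
R3 ← R3 + (4/11)·R1: [0, -120/11, 30/11, 30/11]
R3 ← R3 − (5/2)·R2: [0, 0, 0, 0]
2 nonzero rows, so the 3 vectors span a space of dimension 2.
Since 2 < 3, the vectors are linearly dependent.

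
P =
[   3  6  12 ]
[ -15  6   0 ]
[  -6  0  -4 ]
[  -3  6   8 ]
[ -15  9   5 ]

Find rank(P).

2

Row reduce to echelon form.
R2 ← R2 + (5)·R1: [0, 36, 60]
R3 ← R3 + (2)·R1: [0, 12, 20]
R4 ← R4 + R1: [0, 12, 20]
R5 ← R5 + (5)·R1: [0, 39, 65]
R3 ← R3 − (1/3)·R2: [0, 0, 0]
R4 ← R4 − (1/3)·R2: [0, 0, 0]
R5 ← R5 − (13/12)·R2: [0, 0, 0]
Echelon form has 2 nonzero rows, so rank(P) = 2.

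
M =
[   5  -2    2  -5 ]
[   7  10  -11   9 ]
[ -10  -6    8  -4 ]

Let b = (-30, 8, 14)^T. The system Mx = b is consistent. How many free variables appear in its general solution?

Row reduce the augmented matrix [M | b].
R2 ← R2 − (7/5)·R1: [0, 64/5, -69/5, 16, 50]
R3 ← R3 + (2)·R1: [0, -10, 12, -14, -46]
R3 ← R3 + (25/32)·R2: [0, 0, 39/32, -3/2, -111/16]
The echelon form has 3 nonzero rows, and every pivot lies in the first 4 columns, so rank(M) = rank([M|b]) = 3.
The system is consistent.
Free variables = (unknowns) − (rank) = 4 − 3 = 1.

1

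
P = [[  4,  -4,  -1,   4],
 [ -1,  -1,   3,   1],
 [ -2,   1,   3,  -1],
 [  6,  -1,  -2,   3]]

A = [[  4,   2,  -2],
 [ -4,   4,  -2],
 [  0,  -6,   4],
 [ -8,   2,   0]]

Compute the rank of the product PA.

First compute PA:
[[  0,   6,  -4],
 [ -8, -22,  16],
 [ -4, -20,  14],
 [  4,  26, -18]]
Now row reduce the product.
Swap R1 ↔ R2
R3 ← R3 − (1/2)·R1: [0, -9, 6]
R4 ← R4 + (1/2)·R1: [0, 15, -10]
R3 ← R3 + (3/2)·R2: [0, 0, 0]
R4 ← R4 − (5/2)·R2: [0, 0, 0]
2 nonzero rows, so rank(PA) = 2.

2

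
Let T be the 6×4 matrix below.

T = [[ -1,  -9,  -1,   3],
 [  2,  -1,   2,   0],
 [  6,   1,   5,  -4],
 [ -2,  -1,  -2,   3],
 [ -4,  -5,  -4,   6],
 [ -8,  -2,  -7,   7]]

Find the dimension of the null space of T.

0

Row reduce to echelon form.
R2 ← R2 + (2)·R1: [0, -19, 0, 6]
R3 ← R3 + (6)·R1: [0, -53, -1, 14]
R4 ← R4 − (2)·R1: [0, 17, 0, -3]
R5 ← R5 − (4)·R1: [0, 31, 0, -6]
R6 ← R6 − (8)·R1: [0, 70, 1, -17]
R3 ← R3 − (53/19)·R2: [0, 0, -1, -52/19]
R4 ← R4 + (17/19)·R2: [0, 0, 0, 45/19]
R5 ← R5 + (31/19)·R2: [0, 0, 0, 72/19]
R6 ← R6 + (70/19)·R2: [0, 0, 1, 97/19]
R6 ← R6 + R3: [0, 0, 0, 45/19]
R5 ← R5 − (8/5)·R4: [0, 0, 0, 0]
R6 ← R6 − R4: [0, 0, 0, 0]
4 nonzero rows, so rank(T) = 4.
T has 4 columns; by rank–nullity, nullity = 4 − 4 = 0.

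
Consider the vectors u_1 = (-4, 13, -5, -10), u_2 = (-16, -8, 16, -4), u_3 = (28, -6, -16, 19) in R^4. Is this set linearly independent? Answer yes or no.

no

Form the matrix with these vectors as rows and row reduce.
R2 ← R2 − (4)·R1: [0, -60, 36, 36]
R3 ← R3 + (7)·R1: [0, 85, -51, -51]
R3 ← R3 + (17/12)·R2: [0, 0, 0, 0]
2 nonzero rows, so the 3 vectors span a space of dimension 2.
Since 2 < 3, the vectors are linearly dependent.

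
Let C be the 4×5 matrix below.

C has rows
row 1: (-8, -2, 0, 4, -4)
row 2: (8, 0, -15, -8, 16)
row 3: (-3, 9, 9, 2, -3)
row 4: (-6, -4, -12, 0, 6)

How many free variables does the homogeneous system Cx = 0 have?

2

Row reduce to echelon form.
R2 ← R2 + R1: [0, -2, -15, -4, 12]
R3 ← R3 − (3/8)·R1: [0, 39/4, 9, 1/2, -3/2]
R4 ← R4 − (3/4)·R1: [0, -5/2, -12, -3, 9]
R3 ← R3 + (39/8)·R2: [0, 0, -513/8, -19, 57]
R4 ← R4 − (5/4)·R2: [0, 0, 27/4, 2, -6]
R4 ← R4 + (2/19)·R3: [0, 0, 0, 0, 0]
3 nonzero rows, so rank(C) = 3.
C has 5 columns; by rank–nullity, nullity = 5 − 3 = 2.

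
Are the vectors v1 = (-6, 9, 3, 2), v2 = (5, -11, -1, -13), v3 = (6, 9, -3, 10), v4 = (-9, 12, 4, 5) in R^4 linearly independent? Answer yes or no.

Form the matrix with these vectors as rows and row reduce.
R2 ← R2 + (5/6)·R1: [0, -7/2, 3/2, -34/3]
R3 ← R3 + R1: [0, 18, 0, 12]
R4 ← R4 − (3/2)·R1: [0, -3/2, -1/2, 2]
R3 ← R3 + (36/7)·R2: [0, 0, 54/7, -324/7]
R4 ← R4 − (3/7)·R2: [0, 0, -8/7, 48/7]
R4 ← R4 + (4/27)·R3: [0, 0, 0, 0]
3 nonzero rows, so the 4 vectors span a space of dimension 3.
Since 3 < 4, the vectors are linearly dependent.

no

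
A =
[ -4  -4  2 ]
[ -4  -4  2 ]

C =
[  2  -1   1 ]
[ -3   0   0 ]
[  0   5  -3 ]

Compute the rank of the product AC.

First compute AC:
[[  4,  14, -10],
 [  4,  14, -10]]
Now row reduce the product.
R2 ← R2 − R1: [0, 0, 0]
1 nonzero row, so rank(AC) = 1.

1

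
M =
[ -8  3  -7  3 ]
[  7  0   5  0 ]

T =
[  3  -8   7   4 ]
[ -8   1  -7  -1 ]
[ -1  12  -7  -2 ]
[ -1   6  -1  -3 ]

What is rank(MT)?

2

First compute MT:
[[-44,   1, -31, -30],
 [ 16,   4,  14,  18]]
Now row reduce the product.
R2 ← R2 + (4/11)·R1: [0, 48/11, 30/11, 78/11]
2 nonzero rows, so rank(MT) = 2.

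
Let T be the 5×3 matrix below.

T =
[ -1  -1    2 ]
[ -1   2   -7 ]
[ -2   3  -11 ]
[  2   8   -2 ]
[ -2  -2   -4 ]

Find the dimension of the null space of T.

0

Row reduce to echelon form.
R2 ← R2 − R1: [0, 3, -9]
R3 ← R3 − (2)·R1: [0, 5, -15]
R4 ← R4 + (2)·R1: [0, 6, 2]
R5 ← R5 − (2)·R1: [0, 0, -8]
R3 ← R3 − (5/3)·R2: [0, 0, 0]
R4 ← R4 − (2)·R2: [0, 0, 20]
Swap R3 ↔ R4
R5 ← R5 + (2/5)·R3: [0, 0, 0]
3 nonzero rows, so rank(T) = 3.
T has 3 columns; by rank–nullity, nullity = 3 − 3 = 0.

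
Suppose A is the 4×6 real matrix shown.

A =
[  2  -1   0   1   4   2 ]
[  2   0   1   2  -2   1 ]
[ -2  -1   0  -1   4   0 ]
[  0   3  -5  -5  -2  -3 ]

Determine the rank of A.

Row reduce to echelon form.
R2 ← R2 − R1: [0, 1, 1, 1, -6, -1]
R3 ← R3 + R1: [0, -2, 0, 0, 8, 2]
R3 ← R3 + (2)·R2: [0, 0, 2, 2, -4, 0]
R4 ← R4 − (3)·R2: [0, 0, -8, -8, 16, 0]
R4 ← R4 + (4)·R3: [0, 0, 0, 0, 0, 0]
Echelon form has 3 nonzero rows, so rank(A) = 3.

3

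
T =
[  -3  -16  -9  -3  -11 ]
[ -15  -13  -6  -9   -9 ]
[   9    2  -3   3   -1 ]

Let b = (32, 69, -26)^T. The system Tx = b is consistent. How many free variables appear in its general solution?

2

Row reduce the augmented matrix [T | b].
R2 ← R2 − (5)·R1: [0, 67, 39, 6, 46, -91]
R3 ← R3 + (3)·R1: [0, -46, -30, -6, -34, 70]
R3 ← R3 + (46/67)·R2: [0, 0, -216/67, -126/67, -162/67, 504/67]
The echelon form has 3 nonzero rows, and every pivot lies in the first 5 columns, so rank(T) = rank([T|b]) = 3.
The system is consistent.
Free variables = (unknowns) − (rank) = 5 − 3 = 2.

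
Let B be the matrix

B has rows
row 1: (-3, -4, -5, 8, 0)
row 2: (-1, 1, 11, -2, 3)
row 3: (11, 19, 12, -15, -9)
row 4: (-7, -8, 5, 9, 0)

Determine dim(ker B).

Row reduce to echelon form.
R2 ← R2 − (1/3)·R1: [0, 7/3, 38/3, -14/3, 3]
R3 ← R3 + (11/3)·R1: [0, 13/3, -19/3, 43/3, -9]
R4 ← R4 − (7/3)·R1: [0, 4/3, 50/3, -29/3, 0]
R3 ← R3 − (13/7)·R2: [0, 0, -209/7, 23, -102/7]
R4 ← R4 − (4/7)·R2: [0, 0, 66/7, -7, -12/7]
R4 ← R4 + (6/19)·R3: [0, 0, 0, 5/19, -120/19]
4 nonzero rows, so rank(B) = 4.
B has 5 columns; by rank–nullity, nullity = 5 − 4 = 1.

1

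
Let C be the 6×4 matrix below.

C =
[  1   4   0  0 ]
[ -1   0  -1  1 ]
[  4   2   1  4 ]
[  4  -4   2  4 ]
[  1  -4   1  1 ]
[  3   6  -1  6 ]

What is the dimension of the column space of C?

3

Row reduce to echelon form.
R2 ← R2 + R1: [0, 4, -1, 1]
R3 ← R3 − (4)·R1: [0, -14, 1, 4]
R4 ← R4 − (4)·R1: [0, -20, 2, 4]
R5 ← R5 − R1: [0, -8, 1, 1]
R6 ← R6 − (3)·R1: [0, -6, -1, 6]
R3 ← R3 + (7/2)·R2: [0, 0, -5/2, 15/2]
R4 ← R4 + (5)·R2: [0, 0, -3, 9]
R5 ← R5 + (2)·R2: [0, 0, -1, 3]
R6 ← R6 + (3/2)·R2: [0, 0, -5/2, 15/2]
R4 ← R4 − (6/5)·R3: [0, 0, 0, 0]
R5 ← R5 − (2/5)·R3: [0, 0, 0, 0]
R6 ← R6 − R3: [0, 0, 0, 0]
Echelon form has 3 nonzero rows, so rank(C) = 3.
The column space has dimension equal to the rank: 3.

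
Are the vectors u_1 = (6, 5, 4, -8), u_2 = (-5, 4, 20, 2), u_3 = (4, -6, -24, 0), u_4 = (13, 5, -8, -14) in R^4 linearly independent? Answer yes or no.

no

Form the matrix with these vectors as rows and row reduce.
R2 ← R2 + (5/6)·R1: [0, 49/6, 70/3, -14/3]
R3 ← R3 − (2/3)·R1: [0, -28/3, -80/3, 16/3]
R4 ← R4 − (13/6)·R1: [0, -35/6, -50/3, 10/3]
R3 ← R3 + (8/7)·R2: [0, 0, 0, 0]
R4 ← R4 + (5/7)·R2: [0, 0, 0, 0]
2 nonzero rows, so the 4 vectors span a space of dimension 2.
Since 2 < 4, the vectors are linearly dependent.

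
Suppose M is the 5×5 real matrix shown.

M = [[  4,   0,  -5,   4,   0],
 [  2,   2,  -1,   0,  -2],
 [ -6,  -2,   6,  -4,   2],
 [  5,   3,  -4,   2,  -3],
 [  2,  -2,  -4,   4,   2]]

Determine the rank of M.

Row reduce to echelon form.
R2 ← R2 − (1/2)·R1: [0, 2, 3/2, -2, -2]
R3 ← R3 + (3/2)·R1: [0, -2, -3/2, 2, 2]
R4 ← R4 − (5/4)·R1: [0, 3, 9/4, -3, -3]
R5 ← R5 − (1/2)·R1: [0, -2, -3/2, 2, 2]
R3 ← R3 + R2: [0, 0, 0, 0, 0]
R4 ← R4 − (3/2)·R2: [0, 0, 0, 0, 0]
R5 ← R5 + R2: [0, 0, 0, 0, 0]
Echelon form has 2 nonzero rows, so rank(M) = 2.

2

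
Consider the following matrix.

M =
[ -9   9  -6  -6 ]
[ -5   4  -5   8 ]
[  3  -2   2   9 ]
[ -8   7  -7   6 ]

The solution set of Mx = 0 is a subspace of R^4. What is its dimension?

Row reduce to echelon form.
R2 ← R2 − (5/9)·R1: [0, -1, -5/3, 34/3]
R3 ← R3 + (1/3)·R1: [0, 1, 0, 7]
R4 ← R4 − (8/9)·R1: [0, -1, -5/3, 34/3]
R3 ← R3 + R2: [0, 0, -5/3, 55/3]
R4 ← R4 − R2: [0, 0, 0, 0]
3 nonzero rows, so rank(M) = 3.
M has 4 columns; by rank–nullity, nullity = 4 − 3 = 1.

1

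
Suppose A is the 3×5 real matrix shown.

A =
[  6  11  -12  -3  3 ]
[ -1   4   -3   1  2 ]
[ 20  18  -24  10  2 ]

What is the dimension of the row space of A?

3

Row reduce to echelon form.
R2 ← R2 + (1/6)·R1: [0, 35/6, -5, 1/2, 5/2]
R3 ← R3 − (10/3)·R1: [0, -56/3, 16, 20, -8]
R3 ← R3 + (16/5)·R2: [0, 0, 0, 108/5, 0]
Echelon form has 3 nonzero rows, so rank(A) = 3.
The row space has dimension equal to the rank: 3.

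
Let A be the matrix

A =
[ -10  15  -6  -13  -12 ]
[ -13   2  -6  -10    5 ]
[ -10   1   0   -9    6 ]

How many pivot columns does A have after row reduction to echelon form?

Row reduce to echelon form.
R2 ← R2 − (13/10)·R1: [0, -35/2, 9/5, 69/10, 103/5]
R3 ← R3 − R1: [0, -14, 6, 4, 18]
R3 ← R3 − (4/5)·R2: [0, 0, 114/25, -38/25, 38/25]
Echelon form has 3 nonzero rows, so rank(A) = 3.
Each nonzero row contributes one pivot column: 3 pivot columns.

3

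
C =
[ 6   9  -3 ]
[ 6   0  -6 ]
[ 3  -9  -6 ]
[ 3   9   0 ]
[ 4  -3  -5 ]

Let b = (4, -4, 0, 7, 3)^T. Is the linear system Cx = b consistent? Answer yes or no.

Row reduce the augmented matrix [C | b].
R2 ← R2 − R1: [0, -9, -3, -8]
R3 ← R3 − (1/2)·R1: [0, -27/2, -9/2, -2]
R4 ← R4 − (1/2)·R1: [0, 9/2, 3/2, 5]
R5 ← R5 − (2/3)·R1: [0, -9, -3, 1/3]
R3 ← R3 − (3/2)·R2: [0, 0, 0, 10]
R4 ← R4 + (1/2)·R2: [0, 0, 0, 1]
R5 ← R5 − R2: [0, 0, 0, 25/3]
R4 ← R4 − (1/10)·R3: [0, 0, 0, 0]
R5 ← R5 − (5/6)·R3: [0, 0, 0, 0]
The echelon form has 3 nonzero rows; the last pivot sits in the augmented column, so rank(C) = 2 but rank([C|b]) = 3.
Since the ranks differ, the system is inconsistent.

no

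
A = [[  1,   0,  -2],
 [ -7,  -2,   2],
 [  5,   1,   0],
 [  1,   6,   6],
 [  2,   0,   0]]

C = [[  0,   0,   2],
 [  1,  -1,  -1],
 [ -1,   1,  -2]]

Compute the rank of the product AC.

First compute AC:
[[  2,  -2,   6],
 [ -4,   4, -16],
 [  1,  -1,   9],
 [  0,   0, -16],
 [  0,   0,   4]]
Now row reduce the product.
R2 ← R2 + (2)·R1: [0, 0, -4]
R3 ← R3 − (1/2)·R1: [0, 0, 6]
R3 ← R3 + (3/2)·R2: [0, 0, 0]
R4 ← R4 − (4)·R2: [0, 0, 0]
R5 ← R5 + R2: [0, 0, 0]
2 nonzero rows, so rank(AC) = 2.

2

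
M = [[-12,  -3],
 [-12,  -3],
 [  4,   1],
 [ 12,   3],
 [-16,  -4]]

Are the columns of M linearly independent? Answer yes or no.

no

Row reduce M to echelon form.
R2 ← R2 − R1: [0, 0]
R3 ← R3 + (1/3)·R1: [0, 0]
R4 ← R4 + R1: [0, 0]
R5 ← R5 − (4/3)·R1: [0, 0]
1 pivot among 2 columns.
Only 1 < 2 pivot columns, so the columns are linearly dependent.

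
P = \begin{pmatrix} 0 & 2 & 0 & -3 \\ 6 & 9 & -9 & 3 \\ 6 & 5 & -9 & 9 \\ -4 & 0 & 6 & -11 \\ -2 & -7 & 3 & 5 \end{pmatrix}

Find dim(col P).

Row reduce to echelon form.
Swap R1 ↔ R2
R3 ← R3 − R1: [0, -4, 0, 6]
R4 ← R4 + (2/3)·R1: [0, 6, 0, -9]
R5 ← R5 + (1/3)·R1: [0, -4, 0, 6]
R3 ← R3 + (2)·R2: [0, 0, 0, 0]
R4 ← R4 − (3)·R2: [0, 0, 0, 0]
R5 ← R5 + (2)·R2: [0, 0, 0, 0]
Echelon form has 2 nonzero rows, so rank(P) = 2.
The column space has dimension equal to the rank: 2.

2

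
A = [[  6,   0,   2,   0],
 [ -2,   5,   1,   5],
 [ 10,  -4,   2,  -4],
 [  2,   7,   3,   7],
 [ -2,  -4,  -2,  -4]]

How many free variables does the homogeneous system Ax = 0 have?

2

Row reduce to echelon form.
R2 ← R2 + (1/3)·R1: [0, 5, 5/3, 5]
R3 ← R3 − (5/3)·R1: [0, -4, -4/3, -4]
R4 ← R4 − (1/3)·R1: [0, 7, 7/3, 7]
R5 ← R5 + (1/3)·R1: [0, -4, -4/3, -4]
R3 ← R3 + (4/5)·R2: [0, 0, 0, 0]
R4 ← R4 − (7/5)·R2: [0, 0, 0, 0]
R5 ← R5 + (4/5)·R2: [0, 0, 0, 0]
2 nonzero rows, so rank(A) = 2.
A has 4 columns; by rank–nullity, nullity = 4 − 2 = 2.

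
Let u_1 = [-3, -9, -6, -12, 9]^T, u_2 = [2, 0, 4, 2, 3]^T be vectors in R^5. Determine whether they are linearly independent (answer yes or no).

yes

Form the matrix with these vectors as rows and row reduce.
R2 ← R2 + (2/3)·R1: [0, -6, 0, -6, 9]
2 nonzero rows, so the 2 vectors span a space of dimension 2.
Since 2 = 2, the vectors are linearly independent.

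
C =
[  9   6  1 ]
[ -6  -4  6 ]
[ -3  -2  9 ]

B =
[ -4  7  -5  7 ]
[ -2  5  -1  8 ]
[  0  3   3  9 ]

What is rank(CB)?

2

First compute CB:
[[-48,  96, -48, 120],
 [ 32, -44,  52, -20],
 [ 16,  -4,  44,  44]]
Now row reduce the product.
R2 ← R2 + (2/3)·R1: [0, 20, 20, 60]
R3 ← R3 + (1/3)·R1: [0, 28, 28, 84]
R3 ← R3 − (7/5)·R2: [0, 0, 0, 0]
2 nonzero rows, so rank(CB) = 2.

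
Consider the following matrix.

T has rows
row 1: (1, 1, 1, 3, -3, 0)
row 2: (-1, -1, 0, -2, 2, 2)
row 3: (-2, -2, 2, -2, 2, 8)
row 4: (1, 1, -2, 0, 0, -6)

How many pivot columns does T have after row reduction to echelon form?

2

Row reduce to echelon form.
R2 ← R2 + R1: [0, 0, 1, 1, -1, 2]
R3 ← R3 + (2)·R1: [0, 0, 4, 4, -4, 8]
R4 ← R4 − R1: [0, 0, -3, -3, 3, -6]
R3 ← R3 − (4)·R2: [0, 0, 0, 0, 0, 0]
R4 ← R4 + (3)·R2: [0, 0, 0, 0, 0, 0]
Echelon form has 2 nonzero rows, so rank(T) = 2.
Each nonzero row contributes one pivot column: 2 pivot columns.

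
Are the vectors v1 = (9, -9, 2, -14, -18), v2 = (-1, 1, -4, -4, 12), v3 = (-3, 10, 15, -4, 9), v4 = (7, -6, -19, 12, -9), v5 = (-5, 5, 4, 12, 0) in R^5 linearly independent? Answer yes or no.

yes

Form the matrix with these vectors as rows and row reduce.
R2 ← R2 + (1/9)·R1: [0, 0, -34/9, -50/9, 10]
R3 ← R3 + (1/3)·R1: [0, 7, 47/3, -26/3, 3]
R4 ← R4 − (7/9)·R1: [0, 1, -185/9, 206/9, 5]
R5 ← R5 + (5/9)·R1: [0, 0, 46/9, 38/9, -10]
Swap R2 ↔ R3
R4 ← R4 − (1/7)·R2: [0, 0, -1436/63, 1520/63, 32/7]
R4 ← R4 − (718/119)·R3: [0, 0, 0, 980/17, -948/17]
R5 ← R5 + (23/17)·R3: [0, 0, 0, -56/17, 60/17]
R5 ← R5 + (2/35)·R4: [0, 0, 0, 0, 12/35]
5 nonzero rows, so the 5 vectors span a space of dimension 5.
Since 5 = 5, the vectors are linearly independent.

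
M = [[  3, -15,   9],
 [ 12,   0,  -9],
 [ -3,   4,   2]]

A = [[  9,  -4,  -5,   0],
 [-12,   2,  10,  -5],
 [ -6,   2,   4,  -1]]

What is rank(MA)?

First compute MA:
[[153, -24, -129,  66],
 [162, -66, -96,   9],
 [-87,  24,  63, -22]]
Now row reduce the product.
R2 ← R2 − (18/17)·R1: [0, -690/17, 690/17, -1035/17]
R3 ← R3 + (29/51)·R1: [0, 176/17, -176/17, 264/17]
R3 ← R3 + (88/345)·R2: [0, 0, 0, 0]
2 nonzero rows, so rank(MA) = 2.

2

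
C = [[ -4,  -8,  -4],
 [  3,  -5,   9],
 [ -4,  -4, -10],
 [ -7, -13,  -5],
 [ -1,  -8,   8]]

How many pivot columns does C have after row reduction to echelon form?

3

Row reduce to echelon form.
R2 ← R2 + (3/4)·R1: [0, -11, 6]
R3 ← R3 − R1: [0, 4, -6]
R4 ← R4 − (7/4)·R1: [0, 1, 2]
R5 ← R5 − (1/4)·R1: [0, -6, 9]
R3 ← R3 + (4/11)·R2: [0, 0, -42/11]
R4 ← R4 + (1/11)·R2: [0, 0, 28/11]
R5 ← R5 − (6/11)·R2: [0, 0, 63/11]
R4 ← R4 + (2/3)·R3: [0, 0, 0]
R5 ← R5 + (3/2)·R3: [0, 0, 0]
Echelon form has 3 nonzero rows, so rank(C) = 3.
Each nonzero row contributes one pivot column: 3 pivot columns.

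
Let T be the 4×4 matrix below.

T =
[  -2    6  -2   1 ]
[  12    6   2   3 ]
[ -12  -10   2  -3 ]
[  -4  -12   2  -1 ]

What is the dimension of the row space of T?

Row reduce to echelon form.
R2 ← R2 + (6)·R1: [0, 42, -10, 9]
R3 ← R3 − (6)·R1: [0, -46, 14, -9]
R4 ← R4 − (2)·R1: [0, -24, 6, -3]
R3 ← R3 + (23/21)·R2: [0, 0, 64/21, 6/7]
R4 ← R4 + (4/7)·R2: [0, 0, 2/7, 15/7]
R4 ← R4 − (3/32)·R3: [0, 0, 0, 33/16]
Echelon form has 4 nonzero rows, so rank(T) = 4.
The row space has dimension equal to the rank: 4.

4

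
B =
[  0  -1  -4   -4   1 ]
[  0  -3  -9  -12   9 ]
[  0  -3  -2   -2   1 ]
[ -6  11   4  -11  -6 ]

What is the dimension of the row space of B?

4

Row reduce to echelon form.
Swap R1 ↔ R4
R3 ← R3 − R2: [0, 0, 7, 10, -8]
R4 ← R4 − (1/3)·R2: [0, 0, -1, 0, -2]
R4 ← R4 + (1/7)·R3: [0, 0, 0, 10/7, -22/7]
Echelon form has 4 nonzero rows, so rank(B) = 4.
The row space has dimension equal to the rank: 4.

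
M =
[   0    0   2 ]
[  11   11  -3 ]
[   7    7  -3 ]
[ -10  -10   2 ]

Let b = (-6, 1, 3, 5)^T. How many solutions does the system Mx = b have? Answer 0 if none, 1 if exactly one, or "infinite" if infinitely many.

0

Row reduce the augmented matrix [M | b].
Swap R1 ↔ R2
R3 ← R3 − (7/11)·R1: [0, 0, -12/11, 26/11]
R4 ← R4 + (10/11)·R1: [0, 0, -8/11, 65/11]
R3 ← R3 + (6/11)·R2: [0, 0, 0, -10/11]
R4 ← R4 + (4/11)·R2: [0, 0, 0, 41/11]
R4 ← R4 + (41/10)·R3: [0, 0, 0, 0]
The echelon form has 3 nonzero rows; the last pivot sits in the augmented column, so rank(M) = 2 but rank([M|b]) = 3.
Since the ranks differ, the system is inconsistent.
It has no solutions.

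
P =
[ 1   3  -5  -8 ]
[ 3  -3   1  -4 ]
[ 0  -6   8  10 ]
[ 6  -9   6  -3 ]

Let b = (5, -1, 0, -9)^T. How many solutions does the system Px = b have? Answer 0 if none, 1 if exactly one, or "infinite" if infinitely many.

0

Row reduce the augmented matrix [P | b].
R2 ← R2 − (3)·R1: [0, -12, 16, 20, -16]
R4 ← R4 − (6)·R1: [0, -27, 36, 45, -39]
R3 ← R3 − (1/2)·R2: [0, 0, 0, 0, 8]
R4 ← R4 − (9/4)·R2: [0, 0, 0, 0, -3]
R4 ← R4 + (3/8)·R3: [0, 0, 0, 0, 0]
The echelon form has 3 nonzero rows; the last pivot sits in the augmented column, so rank(P) = 2 but rank([P|b]) = 3.
Since the ranks differ, the system is inconsistent.
It has no solutions.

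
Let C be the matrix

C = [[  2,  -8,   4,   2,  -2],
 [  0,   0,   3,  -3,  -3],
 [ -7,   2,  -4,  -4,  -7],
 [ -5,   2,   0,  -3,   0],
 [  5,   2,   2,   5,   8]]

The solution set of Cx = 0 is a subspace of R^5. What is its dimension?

Row reduce to echelon form.
R3 ← R3 + (7/2)·R1: [0, -26, 10, 3, -14]
R4 ← R4 + (5/2)·R1: [0, -18, 10, 2, -5]
R5 ← R5 − (5/2)·R1: [0, 22, -8, 0, 13]
Swap R2 ↔ R3
R4 ← R4 − (9/13)·R2: [0, 0, 40/13, -1/13, 61/13]
R5 ← R5 + (11/13)·R2: [0, 0, 6/13, 33/13, 15/13]
R4 ← R4 − (40/39)·R3: [0, 0, 0, 3, 101/13]
R5 ← R5 − (2/13)·R3: [0, 0, 0, 3, 21/13]
R5 ← R5 − R4: [0, 0, 0, 0, -80/13]
5 nonzero rows, so rank(C) = 5.
C has 5 columns; by rank–nullity, nullity = 5 − 5 = 0.

0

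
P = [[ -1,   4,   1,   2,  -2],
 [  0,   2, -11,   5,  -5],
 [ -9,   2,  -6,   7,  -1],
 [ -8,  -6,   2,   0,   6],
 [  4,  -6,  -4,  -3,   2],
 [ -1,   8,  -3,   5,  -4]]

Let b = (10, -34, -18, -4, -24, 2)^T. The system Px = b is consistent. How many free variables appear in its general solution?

Row reduce the augmented matrix [P | b].
R3 ← R3 − (9)·R1: [0, -34, -15, -11, 17, -108]
R4 ← R4 − (8)·R1: [0, -38, -6, -16, 22, -84]
R5 ← R5 + (4)·R1: [0, 10, 0, 5, -6, 16]
R6 ← R6 − R1: [0, 4, -4, 3, -2, -8]
R3 ← R3 + (17)·R2: [0, 0, -202, 74, -68, -686]
R4 ← R4 + (19)·R2: [0, 0, -215, 79, -73, -730]
R5 ← R5 − (5)·R2: [0, 0, 55, -20, 19, 186]
R6 ← R6 − (2)·R2: [0, 0, 18, -7, 8, 60]
R4 ← R4 − (215/202)·R3: [0, 0, 0, 24/101, -63/101, 15/101]
R5 ← R5 + (55/202)·R3: [0, 0, 0, 15/101, 49/101, -79/101]
R6 ← R6 + (9/101)·R3: [0, 0, 0, -41/101, 196/101, -114/101]
R5 ← R5 − (5/8)·R4: [0, 0, 0, 0, 7/8, -7/8]
R6 ← R6 + (41/24)·R4: [0, 0, 0, 0, 7/8, -7/8]
R6 ← R6 − R5: [0, 0, 0, 0, 0, 0]
The echelon form has 5 nonzero rows, and every pivot lies in the first 5 columns, so rank(P) = rank([P|b]) = 5.
The system is consistent.
Free variables = (unknowns) − (rank) = 5 − 5 = 0.

0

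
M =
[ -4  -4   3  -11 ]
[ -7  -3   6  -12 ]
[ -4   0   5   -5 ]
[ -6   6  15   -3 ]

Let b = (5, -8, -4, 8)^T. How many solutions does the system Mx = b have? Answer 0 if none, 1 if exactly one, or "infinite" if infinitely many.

0

Row reduce the augmented matrix [M | b].
R2 ← R2 − (7/4)·R1: [0, 4, 3/4, 29/4, -67/4]
R3 ← R3 − R1: [0, 4, 2, 6, -9]
R4 ← R4 − (3/2)·R1: [0, 12, 21/2, 27/2, 1/2]
R3 ← R3 − R2: [0, 0, 5/4, -5/4, 31/4]
R4 ← R4 − (3)·R2: [0, 0, 33/4, -33/4, 203/4]
R4 ← R4 − (33/5)·R3: [0, 0, 0, 0, -2/5]
The echelon form has 4 nonzero rows; the last pivot sits in the augmented column, so rank(M) = 3 but rank([M|b]) = 4.
Since the ranks differ, the system is inconsistent.
It has no solutions.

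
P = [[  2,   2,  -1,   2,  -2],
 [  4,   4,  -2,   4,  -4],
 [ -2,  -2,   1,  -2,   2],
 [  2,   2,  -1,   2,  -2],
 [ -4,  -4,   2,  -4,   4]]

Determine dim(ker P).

4

Row reduce to echelon form.
R2 ← R2 − (2)·R1: [0, 0, 0, 0, 0]
R3 ← R3 + R1: [0, 0, 0, 0, 0]
R4 ← R4 − R1: [0, 0, 0, 0, 0]
R5 ← R5 + (2)·R1: [0, 0, 0, 0, 0]
1 nonzero row, so rank(P) = 1.
P has 5 columns; by rank–nullity, nullity = 5 − 1 = 4.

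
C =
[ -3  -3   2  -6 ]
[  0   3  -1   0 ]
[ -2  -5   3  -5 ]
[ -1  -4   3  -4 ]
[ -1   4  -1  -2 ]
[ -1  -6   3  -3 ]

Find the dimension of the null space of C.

1

Row reduce to echelon form.
R3 ← R3 − (2/3)·R1: [0, -3, 5/3, -1]
R4 ← R4 − (1/3)·R1: [0, -3, 7/3, -2]
R5 ← R5 − (1/3)·R1: [0, 5, -5/3, 0]
R6 ← R6 − (1/3)·R1: [0, -5, 7/3, -1]
R3 ← R3 + R2: [0, 0, 2/3, -1]
R4 ← R4 + R2: [0, 0, 4/3, -2]
R5 ← R5 − (5/3)·R2: [0, 0, 0, 0]
R6 ← R6 + (5/3)·R2: [0, 0, 2/3, -1]
R4 ← R4 − (2)·R3: [0, 0, 0, 0]
R6 ← R6 − R3: [0, 0, 0, 0]
3 nonzero rows, so rank(C) = 3.
C has 4 columns; by rank–nullity, nullity = 4 − 3 = 1.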